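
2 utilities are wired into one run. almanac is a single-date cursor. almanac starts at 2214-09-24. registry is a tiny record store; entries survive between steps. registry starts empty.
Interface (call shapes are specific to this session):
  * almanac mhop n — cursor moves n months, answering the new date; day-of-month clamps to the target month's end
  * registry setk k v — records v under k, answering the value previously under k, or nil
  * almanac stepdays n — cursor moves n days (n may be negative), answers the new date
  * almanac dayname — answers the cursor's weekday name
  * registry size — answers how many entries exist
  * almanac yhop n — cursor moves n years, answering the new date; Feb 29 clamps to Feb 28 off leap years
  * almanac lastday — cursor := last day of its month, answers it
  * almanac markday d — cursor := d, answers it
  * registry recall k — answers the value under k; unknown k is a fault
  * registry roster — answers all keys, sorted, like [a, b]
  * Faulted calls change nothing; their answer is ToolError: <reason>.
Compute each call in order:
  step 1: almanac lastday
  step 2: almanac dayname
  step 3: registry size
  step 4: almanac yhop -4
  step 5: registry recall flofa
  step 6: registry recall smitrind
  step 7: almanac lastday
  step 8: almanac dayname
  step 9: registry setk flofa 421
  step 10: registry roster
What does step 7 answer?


Answer: 2210-09-30

Derivation:
-> almanac lastday()
<- 2214-09-30
-> almanac dayname()
<- Friday
-> registry size()
<- 0
-> almanac yhop(n→-4)
<- 2210-09-30
-> registry recall(k→flofa)
<- ToolError: no such key flofa
-> registry recall(k→smitrind)
<- ToolError: no such key smitrind
-> almanac lastday()
<- 2210-09-30
-> almanac dayname()
<- Sunday
-> registry setk(k→flofa, v→421)
<- nil
-> registry roster()
<- [flofa]


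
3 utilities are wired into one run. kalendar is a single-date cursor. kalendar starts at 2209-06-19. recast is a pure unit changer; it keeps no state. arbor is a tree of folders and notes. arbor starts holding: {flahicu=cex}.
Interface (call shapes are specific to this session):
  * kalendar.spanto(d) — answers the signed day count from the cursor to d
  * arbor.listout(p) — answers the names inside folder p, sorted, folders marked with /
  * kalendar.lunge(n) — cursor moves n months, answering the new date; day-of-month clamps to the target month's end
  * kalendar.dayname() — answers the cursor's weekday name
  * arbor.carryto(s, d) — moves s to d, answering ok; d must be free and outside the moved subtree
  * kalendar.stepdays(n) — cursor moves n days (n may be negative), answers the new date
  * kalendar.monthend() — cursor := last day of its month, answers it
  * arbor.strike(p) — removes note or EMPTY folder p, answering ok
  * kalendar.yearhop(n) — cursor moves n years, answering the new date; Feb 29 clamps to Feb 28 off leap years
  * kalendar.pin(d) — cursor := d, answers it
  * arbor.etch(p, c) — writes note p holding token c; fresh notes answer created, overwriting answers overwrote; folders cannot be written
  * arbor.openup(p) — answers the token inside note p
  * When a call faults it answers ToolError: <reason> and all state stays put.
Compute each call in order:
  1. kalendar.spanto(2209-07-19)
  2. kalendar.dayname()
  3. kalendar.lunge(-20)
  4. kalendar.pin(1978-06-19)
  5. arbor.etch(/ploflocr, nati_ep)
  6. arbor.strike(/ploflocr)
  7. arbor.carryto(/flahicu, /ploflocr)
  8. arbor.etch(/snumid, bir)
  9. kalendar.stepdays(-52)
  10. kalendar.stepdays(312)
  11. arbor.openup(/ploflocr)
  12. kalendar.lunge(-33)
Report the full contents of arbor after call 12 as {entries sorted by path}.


Answer: {ploflocr=cex, snumid=bir}

Derivation:
Using kalendar.spanto on d=2209-07-19, → 30.
I call kalendar.dayname(): Monday.
Then kalendar.lunge on n=-20, giving 2207-10-19.
Then kalendar.pin on d=1978-06-19, giving 1978-06-19.
Next I call arbor.etch on p=/ploflocr, c=nati_ep, and get created.
I run arbor.strike on p=/ploflocr, which returns ok.
Next I call arbor.carryto on s=/flahicu, d=/ploflocr: ok.
I call arbor.etch on p=/snumid, c=bir, yielding created.
Calling kalendar.stepdays on n=-52: 1978-04-28.
Using kalendar.stepdays on n=312, — result: 1979-03-06.
Next I call arbor.openup on p=/ploflocr, and see cex.
Next I call kalendar.lunge on n=-33, and get 1976-06-06.


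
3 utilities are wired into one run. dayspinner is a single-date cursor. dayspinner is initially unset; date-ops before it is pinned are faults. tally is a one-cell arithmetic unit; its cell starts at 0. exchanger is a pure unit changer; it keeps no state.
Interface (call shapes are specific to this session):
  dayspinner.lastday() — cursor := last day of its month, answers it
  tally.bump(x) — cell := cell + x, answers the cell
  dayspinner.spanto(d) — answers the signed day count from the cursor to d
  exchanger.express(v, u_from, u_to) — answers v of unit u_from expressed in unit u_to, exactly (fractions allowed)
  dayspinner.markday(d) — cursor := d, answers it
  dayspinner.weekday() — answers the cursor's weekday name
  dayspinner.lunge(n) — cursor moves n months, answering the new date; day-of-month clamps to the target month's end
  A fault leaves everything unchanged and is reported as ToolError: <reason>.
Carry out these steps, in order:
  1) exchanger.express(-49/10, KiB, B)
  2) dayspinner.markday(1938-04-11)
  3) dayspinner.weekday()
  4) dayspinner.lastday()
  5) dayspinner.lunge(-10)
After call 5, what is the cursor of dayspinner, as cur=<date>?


>> exchanger.express(v=-49/10, u_from=KiB, u_to=B)
<< -25088/5
>> dayspinner.markday(d=1938-04-11)
<< 1938-04-11
>> dayspinner.weekday()
<< Monday
>> dayspinner.lastday()
<< 1938-04-30
>> dayspinner.lunge(n=-10)
<< 1937-06-30

Answer: cur=1937-06-30


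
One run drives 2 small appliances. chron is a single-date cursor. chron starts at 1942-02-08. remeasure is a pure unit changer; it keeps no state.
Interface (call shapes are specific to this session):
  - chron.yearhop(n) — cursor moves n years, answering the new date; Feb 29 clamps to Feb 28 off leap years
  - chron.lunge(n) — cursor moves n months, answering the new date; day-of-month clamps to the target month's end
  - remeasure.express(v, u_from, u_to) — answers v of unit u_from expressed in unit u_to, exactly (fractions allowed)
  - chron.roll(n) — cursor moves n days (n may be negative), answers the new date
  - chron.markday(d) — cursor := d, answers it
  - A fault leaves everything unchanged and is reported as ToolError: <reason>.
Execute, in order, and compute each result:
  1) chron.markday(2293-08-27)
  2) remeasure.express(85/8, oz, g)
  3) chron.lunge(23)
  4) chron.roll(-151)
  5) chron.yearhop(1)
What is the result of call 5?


Answer: 2296-02-26

Derivation:
>>> markday d: 2293-08-27
:: 2293-08-27
>>> express v: 85/8 u_from: oz u_to: g
:: 771107029/2560000
>>> lunge n: 23
:: 2295-07-27
>>> roll n: -151
:: 2295-02-26
>>> yearhop n: 1
:: 2296-02-26


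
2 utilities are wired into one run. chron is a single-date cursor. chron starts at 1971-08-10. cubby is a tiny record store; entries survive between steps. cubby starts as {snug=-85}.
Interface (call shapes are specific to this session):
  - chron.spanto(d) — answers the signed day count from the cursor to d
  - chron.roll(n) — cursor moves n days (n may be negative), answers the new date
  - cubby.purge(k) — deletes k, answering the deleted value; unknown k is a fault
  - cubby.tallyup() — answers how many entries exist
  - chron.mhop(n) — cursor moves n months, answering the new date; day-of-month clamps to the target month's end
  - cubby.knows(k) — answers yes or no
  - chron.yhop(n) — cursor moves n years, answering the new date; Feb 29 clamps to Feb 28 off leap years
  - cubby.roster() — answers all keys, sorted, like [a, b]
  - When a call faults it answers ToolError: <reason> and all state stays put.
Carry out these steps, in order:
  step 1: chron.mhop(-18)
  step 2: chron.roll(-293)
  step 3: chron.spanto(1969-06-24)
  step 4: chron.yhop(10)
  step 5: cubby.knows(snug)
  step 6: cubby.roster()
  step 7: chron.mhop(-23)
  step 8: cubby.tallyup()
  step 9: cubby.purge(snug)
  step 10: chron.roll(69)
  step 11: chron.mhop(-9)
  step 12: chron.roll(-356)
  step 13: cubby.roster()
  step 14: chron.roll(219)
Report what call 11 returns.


~$ chron.mhop n→-18
:: 1970-02-10
~$ chron.roll n→-293
:: 1969-04-23
~$ chron.spanto d→1969-06-24
:: 62
~$ chron.yhop n→10
:: 1979-04-23
~$ cubby.knows k→snug
:: yes
~$ cubby.roster
:: [snug]
~$ chron.mhop n→-23
:: 1977-05-23
~$ cubby.tallyup
:: 1
~$ cubby.purge k→snug
:: -85
~$ chron.roll n→69
:: 1977-07-31
~$ chron.mhop n→-9
:: 1976-10-31
~$ chron.roll n→-356
:: 1975-11-10
~$ cubby.roster
:: []
~$ chron.roll n→219
:: 1976-06-16

Answer: 1976-10-31


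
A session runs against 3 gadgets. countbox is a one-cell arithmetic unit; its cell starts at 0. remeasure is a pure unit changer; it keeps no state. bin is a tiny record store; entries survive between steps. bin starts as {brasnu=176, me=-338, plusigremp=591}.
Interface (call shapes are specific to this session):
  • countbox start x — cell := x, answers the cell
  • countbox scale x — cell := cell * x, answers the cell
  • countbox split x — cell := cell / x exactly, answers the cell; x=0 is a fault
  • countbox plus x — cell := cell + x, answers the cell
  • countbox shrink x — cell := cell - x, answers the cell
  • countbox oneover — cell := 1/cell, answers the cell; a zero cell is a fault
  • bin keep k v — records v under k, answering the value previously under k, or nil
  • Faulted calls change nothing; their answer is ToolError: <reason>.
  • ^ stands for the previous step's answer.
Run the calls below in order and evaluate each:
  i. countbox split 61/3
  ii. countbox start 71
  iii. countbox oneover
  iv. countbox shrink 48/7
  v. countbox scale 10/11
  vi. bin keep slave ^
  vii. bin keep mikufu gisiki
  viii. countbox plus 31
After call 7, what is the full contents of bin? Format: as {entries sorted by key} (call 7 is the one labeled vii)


Answer: {brasnu=176, me=-338, mikufu=gisiki, plusigremp=591, slave=-34010/5467}

Derivation:
[in] countbox split x→61/3
[out] 0
[in] countbox start x→71
[out] 71
[in] countbox oneover
[out] 1/71
[in] countbox shrink x→48/7
[out] -3401/497
[in] countbox scale x→10/11
[out] -34010/5467
[in] bin keep k→slave v→^
[out] nil
[in] bin keep k→mikufu v→gisiki
[out] nil
[in] countbox plus x→31
[out] 135467/5467


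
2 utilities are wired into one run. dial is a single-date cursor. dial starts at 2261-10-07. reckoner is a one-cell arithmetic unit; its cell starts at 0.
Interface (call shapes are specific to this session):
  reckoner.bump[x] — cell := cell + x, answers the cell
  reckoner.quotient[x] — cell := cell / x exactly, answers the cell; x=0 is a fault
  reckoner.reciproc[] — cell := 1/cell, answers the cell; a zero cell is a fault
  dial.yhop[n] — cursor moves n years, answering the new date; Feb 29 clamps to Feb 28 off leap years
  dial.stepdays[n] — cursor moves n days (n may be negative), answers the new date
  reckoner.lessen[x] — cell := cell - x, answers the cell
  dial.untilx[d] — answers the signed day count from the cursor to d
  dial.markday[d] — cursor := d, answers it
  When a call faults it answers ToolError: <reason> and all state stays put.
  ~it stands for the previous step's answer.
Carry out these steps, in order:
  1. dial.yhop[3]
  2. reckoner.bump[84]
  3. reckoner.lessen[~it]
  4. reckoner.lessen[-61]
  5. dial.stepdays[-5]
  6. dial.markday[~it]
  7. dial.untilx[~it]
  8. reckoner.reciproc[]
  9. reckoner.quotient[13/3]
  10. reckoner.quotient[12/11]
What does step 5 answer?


·→ yhop(n=3)
·← 2264-10-07
·→ bump(x=84)
·← 84
·→ lessen(x=~it)
·← 0
·→ lessen(x=-61)
·← 61
·→ stepdays(n=-5)
·← 2264-10-02
·→ markday(d=~it)
·← 2264-10-02
·→ untilx(d=~it)
·← 0
·→ reciproc()
·← 1/61
·→ quotient(x=13/3)
·← 3/793
·→ quotient(x=12/11)
·← 11/3172

Answer: 2264-10-02


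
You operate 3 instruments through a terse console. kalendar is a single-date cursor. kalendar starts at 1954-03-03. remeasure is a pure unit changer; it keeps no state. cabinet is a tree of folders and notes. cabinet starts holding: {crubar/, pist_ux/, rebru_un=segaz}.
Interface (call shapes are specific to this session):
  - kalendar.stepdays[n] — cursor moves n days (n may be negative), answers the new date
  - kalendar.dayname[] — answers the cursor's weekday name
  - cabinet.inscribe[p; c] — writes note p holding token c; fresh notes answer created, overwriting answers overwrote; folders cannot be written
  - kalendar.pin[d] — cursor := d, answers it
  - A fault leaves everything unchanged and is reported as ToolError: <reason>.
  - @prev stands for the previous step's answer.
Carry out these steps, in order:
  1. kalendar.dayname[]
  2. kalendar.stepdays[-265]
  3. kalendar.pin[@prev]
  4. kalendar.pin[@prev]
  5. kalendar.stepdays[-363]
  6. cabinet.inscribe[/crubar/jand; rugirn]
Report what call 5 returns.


;; 1. kalendar.dayname() : Wednesday
;; 2. kalendar.stepdays(n: -265) : 1953-06-11
;; 3. kalendar.pin(d: @prev) : 1953-06-11
;; 4. kalendar.pin(d: @prev) : 1953-06-11
;; 5. kalendar.stepdays(n: -363) : 1952-06-13
;; 6. cabinet.inscribe(p: /crubar/jand, c: rugirn) : created

Answer: 1952-06-13


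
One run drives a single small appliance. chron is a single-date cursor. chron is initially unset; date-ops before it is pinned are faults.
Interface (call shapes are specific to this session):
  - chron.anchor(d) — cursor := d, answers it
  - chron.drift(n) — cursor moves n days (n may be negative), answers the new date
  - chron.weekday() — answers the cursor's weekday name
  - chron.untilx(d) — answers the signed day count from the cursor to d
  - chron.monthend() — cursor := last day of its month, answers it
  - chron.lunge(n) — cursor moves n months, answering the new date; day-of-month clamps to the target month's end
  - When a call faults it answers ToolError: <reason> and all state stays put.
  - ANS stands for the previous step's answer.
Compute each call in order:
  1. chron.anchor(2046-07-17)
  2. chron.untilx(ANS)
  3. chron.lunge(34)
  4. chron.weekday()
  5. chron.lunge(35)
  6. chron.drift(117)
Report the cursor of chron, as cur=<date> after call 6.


Answer: cur=2052-08-12

Derivation:
==> chron.anchor(d='2046-07-17')
<== 2046-07-17
==> chron.untilx(d='ANS')
<== 0
==> chron.lunge(n='34')
<== 2049-05-17
==> chron.weekday()
<== Monday
==> chron.lunge(n='35')
<== 2052-04-17
==> chron.drift(n='117')
<== 2052-08-12


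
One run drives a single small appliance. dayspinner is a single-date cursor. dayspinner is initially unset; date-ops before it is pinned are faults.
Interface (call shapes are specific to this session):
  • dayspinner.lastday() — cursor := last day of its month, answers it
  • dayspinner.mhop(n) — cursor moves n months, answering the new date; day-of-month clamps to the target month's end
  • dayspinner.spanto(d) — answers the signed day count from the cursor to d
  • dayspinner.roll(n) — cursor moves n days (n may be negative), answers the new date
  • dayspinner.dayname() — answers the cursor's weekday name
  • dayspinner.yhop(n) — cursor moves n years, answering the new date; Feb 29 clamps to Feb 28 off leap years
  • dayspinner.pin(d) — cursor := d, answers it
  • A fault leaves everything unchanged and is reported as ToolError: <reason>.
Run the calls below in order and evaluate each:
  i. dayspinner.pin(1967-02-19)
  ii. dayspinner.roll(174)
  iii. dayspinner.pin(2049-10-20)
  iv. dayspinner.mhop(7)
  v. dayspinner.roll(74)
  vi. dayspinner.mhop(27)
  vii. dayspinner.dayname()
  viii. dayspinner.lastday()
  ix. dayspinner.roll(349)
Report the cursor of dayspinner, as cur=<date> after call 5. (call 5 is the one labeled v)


Answer: cur=2050-08-02

Derivation:
>> dayspinner.pin(d: 1967-02-19)
<< 1967-02-19
>> dayspinner.roll(n: 174)
<< 1967-08-12
>> dayspinner.pin(d: 2049-10-20)
<< 2049-10-20
>> dayspinner.mhop(n: 7)
<< 2050-05-20
>> dayspinner.roll(n: 74)
<< 2050-08-02
>> dayspinner.mhop(n: 27)
<< 2052-11-02
>> dayspinner.dayname()
<< Saturday
>> dayspinner.lastday()
<< 2052-11-30
>> dayspinner.roll(n: 349)
<< 2053-11-14


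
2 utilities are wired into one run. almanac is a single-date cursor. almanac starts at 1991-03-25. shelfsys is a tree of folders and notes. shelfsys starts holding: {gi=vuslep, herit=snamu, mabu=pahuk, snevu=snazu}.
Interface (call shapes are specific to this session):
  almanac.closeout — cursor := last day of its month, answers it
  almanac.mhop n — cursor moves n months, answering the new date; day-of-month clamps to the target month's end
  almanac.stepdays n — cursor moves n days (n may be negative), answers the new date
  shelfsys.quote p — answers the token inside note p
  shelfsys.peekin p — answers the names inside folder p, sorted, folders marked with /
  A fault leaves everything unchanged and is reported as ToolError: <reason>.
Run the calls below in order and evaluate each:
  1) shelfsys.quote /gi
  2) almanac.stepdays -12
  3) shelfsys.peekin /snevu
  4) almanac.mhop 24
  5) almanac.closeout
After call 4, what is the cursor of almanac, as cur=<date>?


Answer: cur=1993-03-13

Derivation:
==> shelfsys.quote(/gi)
<== vuslep
==> almanac.stepdays(-12)
<== 1991-03-13
==> shelfsys.peekin(/snevu)
<== ToolError: not a directory
==> almanac.mhop(24)
<== 1993-03-13
==> almanac.closeout()
<== 1993-03-31


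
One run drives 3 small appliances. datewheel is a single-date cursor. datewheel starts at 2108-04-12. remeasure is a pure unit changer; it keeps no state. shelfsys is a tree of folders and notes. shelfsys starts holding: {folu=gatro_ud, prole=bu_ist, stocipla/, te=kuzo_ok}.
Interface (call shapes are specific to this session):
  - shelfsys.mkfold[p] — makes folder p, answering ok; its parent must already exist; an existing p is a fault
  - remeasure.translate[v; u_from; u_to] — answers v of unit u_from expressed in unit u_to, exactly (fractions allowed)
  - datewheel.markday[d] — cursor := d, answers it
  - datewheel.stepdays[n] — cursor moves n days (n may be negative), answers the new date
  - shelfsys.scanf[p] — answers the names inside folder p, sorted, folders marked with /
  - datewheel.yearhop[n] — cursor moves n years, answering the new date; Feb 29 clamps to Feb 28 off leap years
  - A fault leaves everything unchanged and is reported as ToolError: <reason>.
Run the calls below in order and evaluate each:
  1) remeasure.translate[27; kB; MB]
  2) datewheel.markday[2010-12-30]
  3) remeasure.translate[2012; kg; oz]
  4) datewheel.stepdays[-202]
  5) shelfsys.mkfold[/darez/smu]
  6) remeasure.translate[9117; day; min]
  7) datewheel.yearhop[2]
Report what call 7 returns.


>> translate(v→27, u_from→kB, u_to→MB)
<< 27/1000
>> markday(d→2010-12-30)
<< 2010-12-30
>> translate(v→2012, u_from→kg, u_to→oz)
<< 3219200000000/45359237
>> stepdays(n→-202)
<< 2010-06-11
>> mkfold(p→/darez/smu)
<< ToolError: no parent
>> translate(v→9117, u_from→day, u_to→min)
<< 13128480
>> yearhop(n→2)
<< 2012-06-11

Answer: 2012-06-11


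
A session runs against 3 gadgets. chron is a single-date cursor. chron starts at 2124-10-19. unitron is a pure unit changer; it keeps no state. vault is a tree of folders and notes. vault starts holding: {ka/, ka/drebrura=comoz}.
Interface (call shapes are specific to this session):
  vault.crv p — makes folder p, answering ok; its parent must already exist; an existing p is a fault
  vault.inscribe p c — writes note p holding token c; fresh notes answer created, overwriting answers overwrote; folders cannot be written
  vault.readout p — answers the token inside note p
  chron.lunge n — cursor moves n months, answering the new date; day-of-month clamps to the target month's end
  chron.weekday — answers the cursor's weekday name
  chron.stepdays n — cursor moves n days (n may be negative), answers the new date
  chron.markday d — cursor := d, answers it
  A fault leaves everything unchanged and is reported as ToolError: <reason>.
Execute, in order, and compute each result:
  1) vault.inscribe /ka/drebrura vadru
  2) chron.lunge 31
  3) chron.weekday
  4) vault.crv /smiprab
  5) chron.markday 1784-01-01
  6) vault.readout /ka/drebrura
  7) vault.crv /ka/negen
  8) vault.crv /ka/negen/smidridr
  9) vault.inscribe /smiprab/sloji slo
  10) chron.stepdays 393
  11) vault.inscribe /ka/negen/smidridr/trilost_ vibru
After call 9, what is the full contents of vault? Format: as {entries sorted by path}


Answer: {ka/, ka/drebrura=vadru, ka/negen/, ka/negen/smidridr/, smiprab/, smiprab/sloji=slo}

Derivation:
I call vault.inscribe with p: /ka/drebrura, c: vadru, which returns overwrote.
I use chron.lunge with n: 31, and get 2127-05-19.
I use chron.weekday(), and get Monday.
I call vault.crv with p: /smiprab, → ok.
Using chron.markday with d: 1784-01-01: 1784-01-01.
I invoke vault.readout with p: /ka/drebrura, which returns vadru.
I invoke vault.crv with p: /ka/negen, — result: ok.
Using vault.crv with p: /ka/negen/smidridr, which returns ok.
I use vault.inscribe with p: /smiprab/sloji, c: slo, which returns created.
I use chron.stepdays with n: 393: 1785-01-28.
Next I call vault.inscribe with p: /ka/negen/smidridr/trilost_, c: vibru, and see created.


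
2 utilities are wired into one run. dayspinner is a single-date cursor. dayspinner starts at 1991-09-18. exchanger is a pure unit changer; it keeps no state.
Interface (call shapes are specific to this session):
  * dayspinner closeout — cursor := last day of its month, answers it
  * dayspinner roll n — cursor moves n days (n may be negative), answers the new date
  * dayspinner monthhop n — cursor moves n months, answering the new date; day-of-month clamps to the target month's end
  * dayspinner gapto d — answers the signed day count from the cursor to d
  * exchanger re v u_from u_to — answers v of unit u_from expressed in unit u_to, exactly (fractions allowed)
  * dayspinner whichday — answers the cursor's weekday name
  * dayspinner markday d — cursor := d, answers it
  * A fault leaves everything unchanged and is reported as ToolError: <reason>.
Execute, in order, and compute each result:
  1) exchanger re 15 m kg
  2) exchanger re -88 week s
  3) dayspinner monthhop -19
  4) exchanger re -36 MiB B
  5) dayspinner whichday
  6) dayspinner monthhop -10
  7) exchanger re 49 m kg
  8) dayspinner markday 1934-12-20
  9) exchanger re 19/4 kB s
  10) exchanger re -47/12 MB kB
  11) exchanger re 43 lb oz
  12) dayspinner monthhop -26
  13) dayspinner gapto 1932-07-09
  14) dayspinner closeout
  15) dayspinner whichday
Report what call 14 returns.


Answer: 1932-10-31

Derivation:
·→ exchanger re(v: 15, u_from: m, u_to: kg)
·← ToolError: incompatible units
·→ exchanger re(v: -88, u_from: week, u_to: s)
·← -53222400
·→ dayspinner monthhop(n: -19)
·← 1990-02-18
·→ exchanger re(v: -36, u_from: MiB, u_to: B)
·← -37748736
·→ dayspinner whichday()
·← Sunday
·→ dayspinner monthhop(n: -10)
·← 1989-04-18
·→ exchanger re(v: 49, u_from: m, u_to: kg)
·← ToolError: incompatible units
·→ dayspinner markday(d: 1934-12-20)
·← 1934-12-20
·→ exchanger re(v: 19/4, u_from: kB, u_to: s)
·← ToolError: incompatible units
·→ exchanger re(v: -47/12, u_from: MB, u_to: kB)
·← -11750/3
·→ exchanger re(v: 43, u_from: lb, u_to: oz)
·← 688
·→ dayspinner monthhop(n: -26)
·← 1932-10-20
·→ dayspinner gapto(d: 1932-07-09)
·← -103
·→ dayspinner closeout()
·← 1932-10-31
·→ dayspinner whichday()
·← Monday


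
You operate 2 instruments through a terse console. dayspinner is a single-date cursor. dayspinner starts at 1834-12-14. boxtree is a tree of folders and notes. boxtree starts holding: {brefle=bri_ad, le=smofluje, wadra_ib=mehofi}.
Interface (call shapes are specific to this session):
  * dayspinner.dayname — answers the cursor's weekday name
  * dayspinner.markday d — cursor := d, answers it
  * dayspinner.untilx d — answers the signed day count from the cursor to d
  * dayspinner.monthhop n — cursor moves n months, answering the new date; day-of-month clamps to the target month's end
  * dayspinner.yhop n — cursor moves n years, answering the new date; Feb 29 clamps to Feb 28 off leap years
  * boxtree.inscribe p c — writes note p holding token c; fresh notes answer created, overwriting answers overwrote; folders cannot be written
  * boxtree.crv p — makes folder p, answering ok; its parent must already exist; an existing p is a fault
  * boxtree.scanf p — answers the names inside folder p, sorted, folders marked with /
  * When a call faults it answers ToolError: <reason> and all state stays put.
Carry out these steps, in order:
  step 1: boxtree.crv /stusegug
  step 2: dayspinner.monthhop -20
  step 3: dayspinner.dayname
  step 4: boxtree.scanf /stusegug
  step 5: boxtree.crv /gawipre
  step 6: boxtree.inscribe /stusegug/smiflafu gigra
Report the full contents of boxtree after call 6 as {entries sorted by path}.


% 1. boxtree.crv(p='/stusegug') : ok
% 2. dayspinner.monthhop(n='-20') : 1833-04-14
% 3. dayspinner.dayname() : Sunday
% 4. boxtree.scanf(p='/stusegug') : []
% 5. boxtree.crv(p='/gawipre') : ok
% 6. boxtree.inscribe(p='/stusegug/smiflafu', c='gigra') : created

Answer: {brefle=bri_ad, gawipre/, le=smofluje, stusegug/, stusegug/smiflafu=gigra, wadra_ib=mehofi}


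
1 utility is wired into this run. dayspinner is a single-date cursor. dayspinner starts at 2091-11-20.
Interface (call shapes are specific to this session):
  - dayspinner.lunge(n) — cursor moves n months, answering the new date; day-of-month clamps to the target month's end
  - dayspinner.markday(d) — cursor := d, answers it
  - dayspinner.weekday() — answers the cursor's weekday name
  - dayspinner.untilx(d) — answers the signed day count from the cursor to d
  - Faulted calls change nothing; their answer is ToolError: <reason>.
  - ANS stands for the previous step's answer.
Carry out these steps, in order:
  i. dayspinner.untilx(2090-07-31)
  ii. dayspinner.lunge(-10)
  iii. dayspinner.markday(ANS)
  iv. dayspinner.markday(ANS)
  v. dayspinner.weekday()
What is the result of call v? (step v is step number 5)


Answer: Saturday

Derivation:
Using dayspinner.untilx on d=2090-07-31, and see -477.
I run dayspinner.lunge on n=-10, giving 2091-01-20.
I try dayspinner.markday on d=ANS, which returns 2091-01-20.
I call dayspinner.markday on d=ANS: 2091-01-20.
Calling dayspinner.weekday(), giving Saturday.


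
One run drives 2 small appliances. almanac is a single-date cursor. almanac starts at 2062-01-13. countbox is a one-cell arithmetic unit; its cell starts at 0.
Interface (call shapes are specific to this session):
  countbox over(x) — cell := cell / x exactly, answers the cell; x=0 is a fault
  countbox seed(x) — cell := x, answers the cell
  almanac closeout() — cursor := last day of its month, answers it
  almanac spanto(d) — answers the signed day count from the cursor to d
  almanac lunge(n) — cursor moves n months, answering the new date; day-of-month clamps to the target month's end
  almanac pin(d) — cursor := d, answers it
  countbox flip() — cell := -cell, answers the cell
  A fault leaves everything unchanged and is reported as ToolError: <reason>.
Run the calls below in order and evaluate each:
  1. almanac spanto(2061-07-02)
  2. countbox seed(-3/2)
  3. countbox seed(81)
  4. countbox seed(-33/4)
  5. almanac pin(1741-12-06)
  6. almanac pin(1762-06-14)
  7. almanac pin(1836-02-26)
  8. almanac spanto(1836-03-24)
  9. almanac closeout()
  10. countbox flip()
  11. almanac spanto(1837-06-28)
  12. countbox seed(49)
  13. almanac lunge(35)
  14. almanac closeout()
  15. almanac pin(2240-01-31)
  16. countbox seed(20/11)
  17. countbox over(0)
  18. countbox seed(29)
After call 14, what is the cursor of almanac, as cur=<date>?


→ almanac spanto(d='2061-07-02')
← -195
→ countbox seed(x='-3/2')
← -3/2
→ countbox seed(x='81')
← 81
→ countbox seed(x='-33/4')
← -33/4
→ almanac pin(d='1741-12-06')
← 1741-12-06
→ almanac pin(d='1762-06-14')
← 1762-06-14
→ almanac pin(d='1836-02-26')
← 1836-02-26
→ almanac spanto(d='1836-03-24')
← 27
→ almanac closeout()
← 1836-02-29
→ countbox flip()
← 33/4
→ almanac spanto(d='1837-06-28')
← 485
→ countbox seed(x='49')
← 49
→ almanac lunge(n='35')
← 1839-01-29
→ almanac closeout()
← 1839-01-31
→ almanac pin(d='2240-01-31')
← 2240-01-31
→ countbox seed(x='20/11')
← 20/11
→ countbox over(x='0')
← ToolError: division by zero
→ countbox seed(x='29')
← 29

Answer: cur=1839-01-31


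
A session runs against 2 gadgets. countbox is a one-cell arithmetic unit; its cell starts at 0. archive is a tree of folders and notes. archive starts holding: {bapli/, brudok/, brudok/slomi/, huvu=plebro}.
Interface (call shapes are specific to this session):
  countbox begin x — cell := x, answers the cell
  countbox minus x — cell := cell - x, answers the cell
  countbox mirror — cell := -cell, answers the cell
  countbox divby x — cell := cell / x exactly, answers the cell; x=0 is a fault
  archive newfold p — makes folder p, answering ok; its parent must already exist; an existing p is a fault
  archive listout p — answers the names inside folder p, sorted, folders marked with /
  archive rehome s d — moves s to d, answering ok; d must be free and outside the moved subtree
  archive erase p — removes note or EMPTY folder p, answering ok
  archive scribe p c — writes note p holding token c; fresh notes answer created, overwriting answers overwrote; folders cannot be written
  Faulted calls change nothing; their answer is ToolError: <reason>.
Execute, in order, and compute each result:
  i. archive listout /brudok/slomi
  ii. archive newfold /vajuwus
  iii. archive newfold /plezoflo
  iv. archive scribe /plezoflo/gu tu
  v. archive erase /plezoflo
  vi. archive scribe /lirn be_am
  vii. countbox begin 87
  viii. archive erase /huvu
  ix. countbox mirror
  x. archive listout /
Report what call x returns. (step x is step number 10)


Next I call archive listout(p→/brudok/slomi), — result: [].
I call archive newfold(p→/vajuwus), which returns ok.
I try archive newfold(p→/plezoflo), and see ok.
I try archive scribe(p→/plezoflo/gu, c→tu), — result: created.
Then archive erase(p→/plezoflo), and get ToolError: not empty.
Next I call archive scribe(p→/lirn, c→be_am), yielding created.
I try countbox begin(x→87), and observe 87.
I use archive erase(p→/huvu), and see ok.
Calling countbox mirror(), and observe -87.
Using archive listout(p→/), yielding [bapli/, brudok/, lirn, plezoflo/, vajuwus/].

Answer: [bapli/, brudok/, lirn, plezoflo/, vajuwus/]


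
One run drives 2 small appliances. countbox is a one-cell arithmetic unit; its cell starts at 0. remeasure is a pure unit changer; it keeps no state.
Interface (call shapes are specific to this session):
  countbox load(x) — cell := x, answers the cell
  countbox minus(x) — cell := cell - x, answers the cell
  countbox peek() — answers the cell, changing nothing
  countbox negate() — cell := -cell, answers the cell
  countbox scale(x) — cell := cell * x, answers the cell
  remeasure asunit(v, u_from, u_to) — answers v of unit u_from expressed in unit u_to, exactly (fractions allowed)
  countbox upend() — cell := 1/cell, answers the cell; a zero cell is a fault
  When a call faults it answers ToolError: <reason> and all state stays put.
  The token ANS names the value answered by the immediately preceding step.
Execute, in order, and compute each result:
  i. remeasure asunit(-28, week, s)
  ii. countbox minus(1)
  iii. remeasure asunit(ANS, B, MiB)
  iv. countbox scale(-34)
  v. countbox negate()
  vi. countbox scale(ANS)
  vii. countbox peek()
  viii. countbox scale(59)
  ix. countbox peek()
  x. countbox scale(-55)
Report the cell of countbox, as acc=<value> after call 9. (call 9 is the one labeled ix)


Do: remeasure asunit[v='-28'; u_from='week'; u_to='s']
See: -16934400
Do: countbox minus[x='1']
See: -1
Do: remeasure asunit[v='ANS'; u_from='B'; u_to='MiB']
See: -1/1048576
Do: countbox scale[x='-34']
See: 34
Do: countbox negate[]
See: -34
Do: countbox scale[x='ANS']
See: 1156
Do: countbox peek[]
See: 1156
Do: countbox scale[x='59']
See: 68204
Do: countbox peek[]
See: 68204
Do: countbox scale[x='-55']
See: -3751220

Answer: acc=68204


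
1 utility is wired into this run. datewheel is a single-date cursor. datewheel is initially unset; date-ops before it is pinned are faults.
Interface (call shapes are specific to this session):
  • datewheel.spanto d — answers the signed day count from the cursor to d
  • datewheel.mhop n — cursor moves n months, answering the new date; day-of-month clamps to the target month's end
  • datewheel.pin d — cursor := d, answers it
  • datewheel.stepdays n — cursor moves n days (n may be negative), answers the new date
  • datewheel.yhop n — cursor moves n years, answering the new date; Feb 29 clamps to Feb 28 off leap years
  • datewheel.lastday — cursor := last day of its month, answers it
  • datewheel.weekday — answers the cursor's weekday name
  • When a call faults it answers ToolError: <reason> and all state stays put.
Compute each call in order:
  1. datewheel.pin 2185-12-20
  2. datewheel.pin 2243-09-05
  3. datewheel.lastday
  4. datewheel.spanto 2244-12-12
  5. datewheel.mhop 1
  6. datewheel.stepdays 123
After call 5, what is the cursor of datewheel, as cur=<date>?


Answer: cur=2243-10-30

Derivation:
Do: datewheel.pin[d→2185-12-20]
See: 2185-12-20
Do: datewheel.pin[d→2243-09-05]
See: 2243-09-05
Do: datewheel.lastday[]
See: 2243-09-30
Do: datewheel.spanto[d→2244-12-12]
See: 439
Do: datewheel.mhop[n→1]
See: 2243-10-30
Do: datewheel.stepdays[n→123]
See: 2244-03-01


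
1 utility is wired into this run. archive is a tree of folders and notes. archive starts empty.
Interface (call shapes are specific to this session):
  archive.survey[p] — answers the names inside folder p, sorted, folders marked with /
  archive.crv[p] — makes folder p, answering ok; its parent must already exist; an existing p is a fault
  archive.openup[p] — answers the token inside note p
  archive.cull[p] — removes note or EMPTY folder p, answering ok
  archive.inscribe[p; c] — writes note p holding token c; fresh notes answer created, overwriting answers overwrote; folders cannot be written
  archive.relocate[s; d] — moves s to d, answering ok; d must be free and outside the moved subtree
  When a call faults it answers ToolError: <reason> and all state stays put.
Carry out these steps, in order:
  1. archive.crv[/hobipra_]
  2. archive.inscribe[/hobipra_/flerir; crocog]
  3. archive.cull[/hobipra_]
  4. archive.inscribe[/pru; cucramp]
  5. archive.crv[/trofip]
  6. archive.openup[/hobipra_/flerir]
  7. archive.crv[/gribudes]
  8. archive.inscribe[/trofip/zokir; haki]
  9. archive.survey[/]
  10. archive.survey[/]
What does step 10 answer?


Answer: [gribudes/, hobipra_/, pru, trofip/]

Derivation:
Now I run crv using p=/hobipra_, which returns ok.
Calling inscribe using p=/hobipra_/flerir, c=crocog, and see created.
Next I call cull using p=/hobipra_, yielding ToolError: not empty.
I run inscribe using p=/pru, c=cucramp, — result: created.
Invoking crv using p=/trofip, → ok.
I use openup using p=/hobipra_/flerir, giving crocog.
Then crv using p=/gribudes, and see ok.
Calling inscribe using p=/trofip/zokir, c=haki, — result: created.
I run survey using p=/, and observe [gribudes/, hobipra_/, pru, trofip/].
Using survey using p=/, which returns [gribudes/, hobipra_/, pru, trofip/].


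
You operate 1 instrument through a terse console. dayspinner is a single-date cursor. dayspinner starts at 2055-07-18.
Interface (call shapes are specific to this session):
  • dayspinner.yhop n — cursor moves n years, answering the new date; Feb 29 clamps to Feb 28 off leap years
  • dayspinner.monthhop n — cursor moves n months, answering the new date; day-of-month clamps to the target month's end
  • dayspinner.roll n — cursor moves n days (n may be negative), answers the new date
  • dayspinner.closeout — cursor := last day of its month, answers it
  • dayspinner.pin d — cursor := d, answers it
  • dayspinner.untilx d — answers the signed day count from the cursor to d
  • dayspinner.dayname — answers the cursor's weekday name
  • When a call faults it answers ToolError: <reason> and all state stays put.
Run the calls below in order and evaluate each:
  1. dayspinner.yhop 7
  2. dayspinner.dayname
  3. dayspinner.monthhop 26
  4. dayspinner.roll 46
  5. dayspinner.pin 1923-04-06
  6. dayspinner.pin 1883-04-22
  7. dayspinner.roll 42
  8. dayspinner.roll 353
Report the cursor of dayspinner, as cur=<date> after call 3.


-- yhop(n=7) -> 2062-07-18
-- dayname() -> Tuesday
-- monthhop(n=26) -> 2064-09-18
-- roll(n=46) -> 2064-11-03
-- pin(d=1923-04-06) -> 1923-04-06
-- pin(d=1883-04-22) -> 1883-04-22
-- roll(n=42) -> 1883-06-03
-- roll(n=353) -> 1884-05-21

Answer: cur=2064-09-18


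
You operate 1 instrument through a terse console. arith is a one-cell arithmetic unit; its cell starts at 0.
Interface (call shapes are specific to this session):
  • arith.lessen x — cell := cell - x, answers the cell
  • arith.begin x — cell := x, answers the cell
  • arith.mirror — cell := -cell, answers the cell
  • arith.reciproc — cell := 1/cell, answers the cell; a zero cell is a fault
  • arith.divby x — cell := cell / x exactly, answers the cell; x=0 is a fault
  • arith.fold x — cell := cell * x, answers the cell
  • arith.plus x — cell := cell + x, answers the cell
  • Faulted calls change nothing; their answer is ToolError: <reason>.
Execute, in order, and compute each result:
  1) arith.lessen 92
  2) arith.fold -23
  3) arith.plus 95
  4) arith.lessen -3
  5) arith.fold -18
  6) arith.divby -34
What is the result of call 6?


Answer: 19926/17

Derivation:
-- 1. arith.lessen(x: 92) ~> -92
-- 2. arith.fold(x: -23) ~> 2116
-- 3. arith.plus(x: 95) ~> 2211
-- 4. arith.lessen(x: -3) ~> 2214
-- 5. arith.fold(x: -18) ~> -39852
-- 6. arith.divby(x: -34) ~> 19926/17


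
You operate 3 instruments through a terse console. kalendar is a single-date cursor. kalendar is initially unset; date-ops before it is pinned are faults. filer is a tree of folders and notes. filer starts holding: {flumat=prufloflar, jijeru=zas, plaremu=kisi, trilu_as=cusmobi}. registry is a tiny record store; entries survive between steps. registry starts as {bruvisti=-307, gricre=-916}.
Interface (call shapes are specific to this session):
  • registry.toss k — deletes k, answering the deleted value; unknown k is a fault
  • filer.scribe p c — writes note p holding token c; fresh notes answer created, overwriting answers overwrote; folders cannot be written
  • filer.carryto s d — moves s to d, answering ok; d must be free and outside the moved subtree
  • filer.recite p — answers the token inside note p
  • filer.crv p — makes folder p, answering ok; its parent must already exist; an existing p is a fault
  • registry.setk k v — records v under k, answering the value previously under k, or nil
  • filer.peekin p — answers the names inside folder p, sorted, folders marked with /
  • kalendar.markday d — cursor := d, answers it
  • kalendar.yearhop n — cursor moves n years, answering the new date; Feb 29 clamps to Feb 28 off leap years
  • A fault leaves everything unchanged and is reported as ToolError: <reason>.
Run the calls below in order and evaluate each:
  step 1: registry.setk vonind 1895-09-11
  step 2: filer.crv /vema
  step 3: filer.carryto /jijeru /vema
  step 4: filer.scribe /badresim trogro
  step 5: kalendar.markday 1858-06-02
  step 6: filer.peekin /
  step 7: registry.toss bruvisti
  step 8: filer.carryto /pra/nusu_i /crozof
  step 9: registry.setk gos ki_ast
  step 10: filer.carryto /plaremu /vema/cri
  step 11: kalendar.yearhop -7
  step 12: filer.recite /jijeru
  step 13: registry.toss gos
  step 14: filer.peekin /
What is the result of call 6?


>> registry.setk(k='vonind', v='1895-09-11')
<< nil
>> filer.crv(p='/vema')
<< ok
>> filer.carryto(s='/jijeru', d='/vema')
<< ToolError: exists
>> filer.scribe(p='/badresim', c='trogro')
<< created
>> kalendar.markday(d='1858-06-02')
<< 1858-06-02
>> filer.peekin(p='/')
<< [badresim, flumat, jijeru, plaremu, trilu_as, vema/]
>> registry.toss(k='bruvisti')
<< -307
>> filer.carryto(s='/pra/nusu_i', d='/crozof')
<< ToolError: not found
>> registry.setk(k='gos', v='ki_ast')
<< nil
>> filer.carryto(s='/plaremu', d='/vema/cri')
<< ok
>> kalendar.yearhop(n='-7')
<< 1851-06-02
>> filer.recite(p='/jijeru')
<< zas
>> registry.toss(k='gos')
<< ki_ast
>> filer.peekin(p='/')
<< [badresim, flumat, jijeru, trilu_as, vema/]

Answer: [badresim, flumat, jijeru, plaremu, trilu_as, vema/]
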